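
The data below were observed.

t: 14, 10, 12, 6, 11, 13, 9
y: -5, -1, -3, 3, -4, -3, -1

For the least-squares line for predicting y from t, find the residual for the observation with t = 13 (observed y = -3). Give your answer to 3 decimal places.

n = 7, Σx = 75, Σy = -14, Σxy = -190, Σx² = 847
Sxx = Σx² − (Σx)²/n = 847 − 803.571429 = 43.428571
Sxy = Σxy − (Σx)(Σy)/n = -190 − (-150) = -40
b = Sxy/Sxx = -40/43.428571 = -0.921053
a = ȳ − b·x̄ = -2 − (-0.921053)·10.714286 = 7.868421
ŷ(13) = 7.868421 + (-0.921053)·13 = -4.105263
residual = y − ŷ = -3 − (-4.105263) = 1.105263

1.105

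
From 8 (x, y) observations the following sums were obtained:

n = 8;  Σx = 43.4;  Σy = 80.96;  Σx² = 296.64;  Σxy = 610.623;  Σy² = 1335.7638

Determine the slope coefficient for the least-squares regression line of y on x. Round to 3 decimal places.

Sxx = Σx² − (Σx)²/n = 296.64 − 235.445 = 61.195
Sxy = Σxy − (Σx)(Σy)/n = 610.623 − 439.208 = 171.415
b = Sxy/Sxx = 171.415/61.195 = 2.801128

2.801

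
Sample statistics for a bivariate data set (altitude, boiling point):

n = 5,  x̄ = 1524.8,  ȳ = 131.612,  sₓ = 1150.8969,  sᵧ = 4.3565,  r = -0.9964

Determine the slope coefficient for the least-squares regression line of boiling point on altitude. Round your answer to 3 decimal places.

-0.004

b = r · sᵧ/sₓ = -0.9964 · 4.3565/1150.8969 = -0.003772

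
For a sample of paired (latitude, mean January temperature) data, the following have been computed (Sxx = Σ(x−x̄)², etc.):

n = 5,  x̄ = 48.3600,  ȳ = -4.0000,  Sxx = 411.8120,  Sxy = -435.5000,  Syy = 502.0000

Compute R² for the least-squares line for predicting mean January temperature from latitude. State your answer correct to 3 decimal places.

R² = Sxy²/(Sxx·Syy) = (-435.5)²/(411.812·502) = 0.917431

0.917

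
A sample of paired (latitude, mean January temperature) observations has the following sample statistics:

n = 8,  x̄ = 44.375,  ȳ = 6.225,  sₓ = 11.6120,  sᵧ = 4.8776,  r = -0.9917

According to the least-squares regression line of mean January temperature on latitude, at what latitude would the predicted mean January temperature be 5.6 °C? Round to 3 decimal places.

45.875

b = r · sᵧ/sₓ = -0.9917 · 4.8776/11.612 = -0.416562
a = ȳ − b·x̄ = 6.225 − (-0.416562)·44.375 = 24.709931
Set a + b·x = 5.6: x = (5.6 − 24.709931) / (-0.416562) = 45.875378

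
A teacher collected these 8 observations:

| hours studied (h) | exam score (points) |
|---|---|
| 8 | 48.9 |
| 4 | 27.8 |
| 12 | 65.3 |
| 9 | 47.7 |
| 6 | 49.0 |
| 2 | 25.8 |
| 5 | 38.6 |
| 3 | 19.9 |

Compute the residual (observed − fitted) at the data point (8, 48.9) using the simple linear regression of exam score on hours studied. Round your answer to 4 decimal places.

n = 8, Σx = 49, Σy = 323, Σxy = 2313.6, Σx² = 379
Sxx = Σx² − (Σx)²/n = 379 − 300.125 = 78.875
Sxy = Σxy − (Σx)(Σy)/n = 2313.6 − 1978.375 = 335.225
b = Sxy/Sxx = 335.225/78.875 = 4.250079
a = ȳ − b·x̄ = 40.375 − 4.250079·6.125 = 14.343265
ŷ(8) = 14.343265 + 4.250079·8 = 48.343899
residual = y − ŷ = 48.9 − 48.343899 = 0.556101

0.5561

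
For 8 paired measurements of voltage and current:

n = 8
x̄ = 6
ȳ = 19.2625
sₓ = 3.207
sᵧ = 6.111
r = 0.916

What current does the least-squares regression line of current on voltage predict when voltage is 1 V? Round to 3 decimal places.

10.535

b = r · sᵧ/sₓ = 0.916 · 6.111/3.207 = 1.745456
a = ȳ − b·x̄ = 19.2625 − 1.745456·6 = 8.789767
ŷ(1) = a + b·1 = 8.789767 + 1.745456·1 = 10.535222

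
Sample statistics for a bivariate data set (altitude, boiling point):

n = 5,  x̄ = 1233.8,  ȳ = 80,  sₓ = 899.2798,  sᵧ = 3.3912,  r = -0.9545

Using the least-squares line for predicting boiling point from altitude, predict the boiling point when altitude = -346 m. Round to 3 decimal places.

b = r · sᵧ/sₓ = -0.9545 · 3.3912/899.2798 = -0.003599
a = ȳ − b·x̄ = 80 − (-0.003599)·1233.8 = 84.440985
ŷ(-346) = a + b·-346 = 84.440985 + (-0.003599)·(-346) = 85.686390

85.686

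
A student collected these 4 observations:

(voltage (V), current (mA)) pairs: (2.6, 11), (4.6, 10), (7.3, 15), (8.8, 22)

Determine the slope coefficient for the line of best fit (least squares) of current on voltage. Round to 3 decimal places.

n = 4, Σx = 23.3, Σy = 58, Σxy = 377.7, Σx² = 158.65
Sxx = Σx² − (Σx)²/n = 158.65 − 135.7225 = 22.9275
Sxy = Σxy − (Σx)(Σy)/n = 377.7 − 337.85 = 39.85
b = Sxy/Sxx = 39.85/22.9275 = 1.738087

1.738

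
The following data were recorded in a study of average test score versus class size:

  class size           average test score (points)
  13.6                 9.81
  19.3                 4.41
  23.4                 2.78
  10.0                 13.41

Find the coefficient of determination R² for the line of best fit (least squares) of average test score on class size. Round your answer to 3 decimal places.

0.976

n = 4, Σx = 66.3, Σy = 30.41, Σxy = 417.681, Σx² = 1205.01, Σy² = 303.2407
Sxx = Σx² − (Σx)²/n = 1205.01 − 1098.9225 = 106.0875
Sxy = Σxy − (Σx)(Σy)/n = 417.681 − 504.04575 = -86.36475
Syy = Σy² − (Σy)²/n = 303.2407 − 231.192025 = 72.048675
R² = Sxy²/(Sxx·Syy) = (-86.36475)²/(106.0875·72.048675) = 0.975849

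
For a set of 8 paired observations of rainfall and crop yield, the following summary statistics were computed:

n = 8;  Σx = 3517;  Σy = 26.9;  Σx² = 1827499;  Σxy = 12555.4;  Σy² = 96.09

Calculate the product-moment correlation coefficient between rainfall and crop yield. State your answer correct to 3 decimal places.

Sxx = Σx² − (Σx)²/n = 1827499 − 1546161.125 = 281337.875
Sxy = Σxy − (Σx)(Σy)/n = 12555.4 − 11825.9125 = 729.4875
Syy = Σy² − (Σy)²/n = 96.09 − 90.45125 = 5.63875
r = Sxy/√(Sxx·Syy) = 729.4875/√(1586393.942656) = 729.4875/1259.521315 = 0.579178

0.579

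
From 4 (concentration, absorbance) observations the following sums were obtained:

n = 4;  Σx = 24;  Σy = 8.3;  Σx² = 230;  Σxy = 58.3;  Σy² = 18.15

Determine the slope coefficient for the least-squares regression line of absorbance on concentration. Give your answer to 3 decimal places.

Sxx = Σx² − (Σx)²/n = 230 − 144 = 86
Sxy = Σxy − (Σx)(Σy)/n = 58.3 − 49.8 = 8.5
b = Sxy/Sxx = 8.5/86 = 0.098837

0.099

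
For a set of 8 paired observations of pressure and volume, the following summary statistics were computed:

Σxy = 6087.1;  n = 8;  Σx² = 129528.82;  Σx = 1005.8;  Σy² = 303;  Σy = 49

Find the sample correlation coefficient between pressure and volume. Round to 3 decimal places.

Sxx = Σx² − (Σx)²/n = 129528.82 − 126454.205 = 3074.615
Sxy = Σxy − (Σx)(Σy)/n = 6087.1 − 6160.525 = -73.425
Syy = Σy² − (Σy)²/n = 303 − 300.125 = 2.875
r = Sxy/√(Sxx·Syy) = -73.425/√(8839.518125) = -73.425/94.018712 = -0.780962

-0.781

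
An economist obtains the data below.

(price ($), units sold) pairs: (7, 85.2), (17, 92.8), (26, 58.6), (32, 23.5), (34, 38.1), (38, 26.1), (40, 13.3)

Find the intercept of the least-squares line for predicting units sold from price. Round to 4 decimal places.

n = 7, Σx = 194, Σy = 337.6, Σxy = 7268.8, Σx² = 6238
Sxx = Σx² − (Σx)²/n = 6238 − 5376.571429 = 861.428571
Sxy = Σxy − (Σx)(Σy)/n = 7268.8 − 9356.342857 = -2087.542857
b = Sxy/Sxx = -2087.542857/861.428571 = -2.423350
a = ȳ − b·x̄ = 48.228571 − (-2.423350)·27.714286 = 115.389983

115.3900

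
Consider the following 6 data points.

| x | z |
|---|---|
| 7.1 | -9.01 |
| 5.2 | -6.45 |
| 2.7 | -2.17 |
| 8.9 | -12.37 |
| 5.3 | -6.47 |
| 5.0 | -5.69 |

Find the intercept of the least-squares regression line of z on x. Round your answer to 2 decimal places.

2.23

n = 6, Σx = 34.2, Σy = -42.16, Σxy = -276.204, Σx² = 217.04
Sxx = Σx² − (Σx)²/n = 217.04 − 194.94 = 22.1
Sxy = Σxy − (Σx)(Σy)/n = -276.204 − (-240.312) = -35.892
b = Sxy/Sxx = -35.892/22.1 = -1.624072
a = ȳ − b·x̄ = -7.026667 − (-1.624072)·5.7 = 2.230546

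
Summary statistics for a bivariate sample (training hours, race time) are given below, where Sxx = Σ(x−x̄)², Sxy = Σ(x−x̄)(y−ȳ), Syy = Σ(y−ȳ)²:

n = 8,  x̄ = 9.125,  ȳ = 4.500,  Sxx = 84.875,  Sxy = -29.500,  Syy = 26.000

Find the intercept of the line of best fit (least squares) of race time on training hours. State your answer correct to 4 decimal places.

7.6716

b = Sxy/Sxx = -29.5/84.875 = -0.347570
a = ȳ − b·x̄ = 4.5 − (-0.347570)·9.125 = 7.671576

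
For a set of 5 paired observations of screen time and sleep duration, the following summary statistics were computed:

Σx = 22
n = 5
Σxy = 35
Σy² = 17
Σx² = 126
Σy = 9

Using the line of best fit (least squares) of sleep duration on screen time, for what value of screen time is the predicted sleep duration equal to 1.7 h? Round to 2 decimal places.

Sxx = Σx² − (Σx)²/n = 126 − 96.8 = 29.2
Sxy = Σxy − (Σx)(Σy)/n = 35 − 39.6 = -4.6
b = Sxy/Sxx = -4.6/29.2 = -0.157534
a = ȳ − b·x̄ = 1.8 − (-0.157534)·4.4 = 2.493151
Set a + b·x = 1.7: x = (1.7 − 2.493151) / (-0.157534) = 5.034783

5.03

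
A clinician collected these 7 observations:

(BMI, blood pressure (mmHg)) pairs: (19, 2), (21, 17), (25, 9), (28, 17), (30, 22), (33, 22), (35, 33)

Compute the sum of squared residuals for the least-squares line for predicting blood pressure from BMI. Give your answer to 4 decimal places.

n = 7, Σx = 191, Σy = 122, Σxy = 3637, Σx² = 5425, Σy² = 2720
Sxx = Σx² − (Σx)²/n = 5425 − 5211.571429 = 213.428571
Sxy = Σxy − (Σx)(Σy)/n = 3637 − 3328.857143 = 308.142857
Syy = Σy² − (Σy)²/n = 2720 − 2126.285714 = 593.714286
b = Sxy/Sxx = 308.142857/213.428571 = 1.443775
SSE = Syy − b·Sxy = 593.714286 − 1.443775·308.142857 = 148.825301

148.8253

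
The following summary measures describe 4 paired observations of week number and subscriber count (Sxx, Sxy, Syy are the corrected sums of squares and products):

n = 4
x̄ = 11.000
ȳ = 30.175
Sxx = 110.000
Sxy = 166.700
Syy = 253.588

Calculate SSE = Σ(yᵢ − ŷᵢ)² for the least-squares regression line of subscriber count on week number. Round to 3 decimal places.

b = Sxy/Sxx = 166.7/110 = 1.515455
SSE = Syy − b·Sxy = 253.588 − 1.515455·166.7 = 0.961727

0.962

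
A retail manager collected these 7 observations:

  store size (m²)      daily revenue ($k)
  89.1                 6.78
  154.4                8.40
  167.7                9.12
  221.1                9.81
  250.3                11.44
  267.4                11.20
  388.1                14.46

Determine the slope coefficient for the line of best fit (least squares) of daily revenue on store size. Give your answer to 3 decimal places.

n = 7, Σx = 1538.1, Σy = 71.21, Σxy = 17069.711, Σx² = 393561.13
Sxx = Σx² − (Σx)²/n = 393561.13 − 337964.515714 = 55596.614286
Sxy = Σxy − (Σx)(Σy)/n = 17069.711 − 15646.871571 = 1422.839429
b = Sxy/Sxx = 1422.839429/55596.614286 = 0.025592

0.026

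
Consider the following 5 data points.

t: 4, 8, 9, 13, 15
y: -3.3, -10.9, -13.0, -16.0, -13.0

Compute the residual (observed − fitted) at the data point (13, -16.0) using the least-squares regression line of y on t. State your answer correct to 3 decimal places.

n = 5, Σx = 49, Σy = -56.2, Σxy = -620.4, Σx² = 555
Sxx = Σx² − (Σx)²/n = 555 − 480.2 = 74.8
Sxy = Σxy − (Σx)(Σy)/n = -620.4 − (-550.76) = -69.64
b = Sxy/Sxx = -69.64/74.8 = -0.931016
a = ȳ − b·x̄ = -11.24 − (-0.931016)·9.8 = -2.116043
ŷ(13) = -2.116043 + (-0.931016)·13 = -14.219251
residual = y − ŷ = -16.0 − (-14.219251) = -1.780749

-1.781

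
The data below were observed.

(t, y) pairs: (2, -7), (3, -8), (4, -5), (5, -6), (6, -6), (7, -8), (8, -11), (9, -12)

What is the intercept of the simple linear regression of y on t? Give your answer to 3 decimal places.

n = 8, Σx = 44, Σy = -63, Σxy = -376, Σx² = 284
Sxx = Σx² − (Σx)²/n = 284 − 242 = 42
Sxy = Σxy − (Σx)(Σy)/n = -376 − (-346.5) = -29.5
b = Sxy/Sxx = -29.5/42 = -0.702381
a = ȳ − b·x̄ = -7.875 − (-0.702381)·5.5 = -4.011905

-4.012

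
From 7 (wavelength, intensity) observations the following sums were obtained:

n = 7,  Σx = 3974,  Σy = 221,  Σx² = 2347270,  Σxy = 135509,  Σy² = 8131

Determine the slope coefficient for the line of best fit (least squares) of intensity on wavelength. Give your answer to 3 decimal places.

0.110

Sxx = Σx² − (Σx)²/n = 2347270 − 2256096.571429 = 91173.428571
Sxy = Σxy − (Σx)(Σy)/n = 135509 − 125464.857143 = 10044.142857
b = Sxy/Sxx = 10044.142857/91173.428571 = 0.110165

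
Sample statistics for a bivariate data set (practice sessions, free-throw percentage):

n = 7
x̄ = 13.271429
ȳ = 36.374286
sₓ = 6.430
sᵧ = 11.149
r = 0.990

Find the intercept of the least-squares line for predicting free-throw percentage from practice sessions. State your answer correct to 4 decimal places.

13.5930

b = r · sᵧ/sₓ = 0.99 · 11.149/6.43 = 1.716565
a = ȳ − b·x̄ = 36.374286 − 1.716565·13.271429 = 13.593022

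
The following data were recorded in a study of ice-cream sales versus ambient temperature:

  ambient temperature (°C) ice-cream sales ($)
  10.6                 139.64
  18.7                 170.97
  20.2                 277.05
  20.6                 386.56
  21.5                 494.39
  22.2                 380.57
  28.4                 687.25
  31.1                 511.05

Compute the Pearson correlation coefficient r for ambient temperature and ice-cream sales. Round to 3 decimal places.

n = 8, Σx = 173.3, Σy = 3047.48, Σxy = 72726.463, Σx² = 4023.31, Σy² = 1397655.0686
Sxx = Σx² − (Σx)²/n = 4023.31 − 3754.11125 = 269.19875
Sxy = Σxy − (Σx)(Σy)/n = 72726.463 − 66016.0355 = 6710.4275
Syy = Σy² − (Σy)²/n = 1397655.0686 − 1160891.7938 = 236763.2748
r = Sxy/√(Sxx·Syy) = 6710.4275/√(63736377.622066) = 6710.4275/7983.506599 = 0.840536

0.841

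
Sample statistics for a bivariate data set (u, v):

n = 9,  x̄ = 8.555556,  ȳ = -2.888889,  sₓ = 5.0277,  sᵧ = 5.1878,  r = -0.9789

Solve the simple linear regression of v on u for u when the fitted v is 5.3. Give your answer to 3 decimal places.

b = r · sᵧ/sₓ = -0.9789 · 5.1878/5.0277 = -1.010072
a = ȳ − b·x̄ = -2.888889 − (-1.010072)·8.555556 = 5.752836
Set a + b·x = 5.3: x = (5.3 − 5.752836) / (-1.010072) = 0.448321

0.448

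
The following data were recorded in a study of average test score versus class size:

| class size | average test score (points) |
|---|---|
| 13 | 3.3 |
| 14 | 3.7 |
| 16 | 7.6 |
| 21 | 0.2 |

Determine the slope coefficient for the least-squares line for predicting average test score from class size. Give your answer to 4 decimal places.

-0.4289

n = 4, Σx = 64, Σy = 14.8, Σxy = 220.5, Σx² = 1062
Sxx = Σx² − (Σx)²/n = 1062 − 1024 = 38
Sxy = Σxy − (Σx)(Σy)/n = 220.5 − 236.8 = -16.3
b = Sxy/Sxx = -16.3/38 = -0.428947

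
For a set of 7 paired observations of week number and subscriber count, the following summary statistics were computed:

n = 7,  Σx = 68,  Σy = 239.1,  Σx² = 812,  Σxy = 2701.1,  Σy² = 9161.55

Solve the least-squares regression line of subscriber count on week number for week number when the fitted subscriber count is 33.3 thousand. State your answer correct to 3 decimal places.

Sxx = Σx² − (Σx)²/n = 812 − 660.571429 = 151.428571
Sxy = Σxy − (Σx)(Σy)/n = 2701.1 − 2322.685714 = 378.414286
b = Sxy/Sxx = 378.414286/151.428571 = 2.498962
a = ȳ − b·x̄ = 34.157143 − 2.498962·9.714286 = 9.881509
Set a + b·x = 33.3: x = (33.3 − 9.881509) / 2.498962 = 9.371286

9.371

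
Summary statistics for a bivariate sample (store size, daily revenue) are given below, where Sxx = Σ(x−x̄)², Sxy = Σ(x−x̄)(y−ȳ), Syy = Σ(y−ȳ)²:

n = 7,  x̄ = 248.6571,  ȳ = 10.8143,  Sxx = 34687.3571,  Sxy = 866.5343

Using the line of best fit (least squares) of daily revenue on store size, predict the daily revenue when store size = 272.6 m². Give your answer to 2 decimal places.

11.41

b = Sxy/Sxx = 866.5343/34687.3571 = 0.024981
a = ȳ − b·x̄ = 10.8143 − 0.024981·248.6571 = 4.602529
ŷ(272.6) = a + b·272.6 = 4.602529 + 0.024981·272.6 = 11.412424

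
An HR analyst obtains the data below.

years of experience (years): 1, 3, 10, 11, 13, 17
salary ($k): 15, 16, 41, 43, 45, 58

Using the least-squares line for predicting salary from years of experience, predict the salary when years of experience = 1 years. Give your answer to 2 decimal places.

n = 6, Σx = 55, Σy = 218, Σxy = 2517, Σx² = 689
Sxx = Σx² − (Σx)²/n = 689 − 504.166667 = 184.833333
Sxy = Σxy − (Σx)(Σy)/n = 2517 − 1998.333333 = 518.666667
b = Sxy/Sxx = 518.666667/184.833333 = 2.806132
a = ȳ − b·x̄ = 36.333333 − 2.806132·9.166667 = 10.610460
ŷ(1) = a + b·1 = 10.610460 + 2.806132·1 = 13.416592

13.42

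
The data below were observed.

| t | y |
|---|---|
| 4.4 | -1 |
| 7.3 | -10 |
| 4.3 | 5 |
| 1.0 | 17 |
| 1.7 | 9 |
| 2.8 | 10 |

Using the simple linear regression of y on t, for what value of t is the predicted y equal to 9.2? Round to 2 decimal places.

2.53

n = 6, Σx = 21.5, Σy = 30, Σxy = 4.4, Σx² = 102.87
Sxx = Σx² − (Σx)²/n = 102.87 − 77.041667 = 25.828333
Sxy = Σxy − (Σx)(Σy)/n = 4.4 − 107.5 = -103.1
b = Sxy/Sxx = -103.1/25.828333 = -3.991740
a = ȳ − b·x̄ = 5 − (-3.991740)·3.583333 = 19.303736
Set a + b·x = 9.2: x = (9.2 − 19.303736) / (-3.991740) = 2.531161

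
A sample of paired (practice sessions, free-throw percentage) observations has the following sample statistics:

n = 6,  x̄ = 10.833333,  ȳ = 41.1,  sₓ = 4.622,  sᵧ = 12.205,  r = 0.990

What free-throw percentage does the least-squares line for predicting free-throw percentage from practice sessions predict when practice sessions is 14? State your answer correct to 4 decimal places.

b = r · sᵧ/sₓ = 0.99 · 12.205/4.622 = 2.614225
a = ȳ − b·x̄ = 41.1 − 2.614225·10.833333 = 12.779225
ŷ(14) = a + b·14 = 12.779225 + 2.614225·14 = 49.378381

49.3784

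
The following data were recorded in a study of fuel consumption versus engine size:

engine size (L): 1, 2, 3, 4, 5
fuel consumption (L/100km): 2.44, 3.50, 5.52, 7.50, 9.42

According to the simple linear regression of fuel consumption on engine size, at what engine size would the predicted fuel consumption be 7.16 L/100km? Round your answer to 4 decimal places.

n = 5, Σx = 15, Σy = 28.38, Σxy = 103.1, Σx² = 55
Sxx = Σx² − (Σx)²/n = 55 − 45 = 10
Sxy = Σxy − (Σx)(Σy)/n = 103.1 − 85.14 = 17.96
b = Sxy/Sxx = 17.96/10 = 1.796
a = ȳ − b·x̄ = 5.676 − 1.796·3 = 0.288
Set a + b·x = 7.16: x = (7.16 − 0.288) / 1.796 = 3.826281

3.8263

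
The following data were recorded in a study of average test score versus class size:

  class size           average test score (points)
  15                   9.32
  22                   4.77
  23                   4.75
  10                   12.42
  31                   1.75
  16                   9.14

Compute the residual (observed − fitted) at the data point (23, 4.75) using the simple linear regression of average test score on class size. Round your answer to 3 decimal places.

n = 6, Σx = 117, Σy = 42.15, Σxy = 678.68, Σx² = 2555
Sxx = Σx² − (Σx)²/n = 2555 − 2281.5 = 273.5
Sxy = Σxy − (Σx)(Σy)/n = 678.68 − 821.925 = -143.245
b = Sxy/Sxx = -143.245/273.5 = -0.523748
a = ȳ − b·x̄ = 7.025 − (-0.523748)·19.5 = 17.238080
ŷ(23) = 17.238080 + (-0.523748)·23 = 5.191883
residual = y − ŷ = 4.75 − 5.191883 = -0.441883

-0.442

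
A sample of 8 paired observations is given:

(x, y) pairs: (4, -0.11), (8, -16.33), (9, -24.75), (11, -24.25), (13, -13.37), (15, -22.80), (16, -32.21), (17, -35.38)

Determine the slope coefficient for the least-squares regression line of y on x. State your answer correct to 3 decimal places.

-2.047

n = 8, Σx = 93, Σy = -169.2, Σxy = -2253.21, Σx² = 1221
Sxx = Σx² − (Σx)²/n = 1221 − 1081.125 = 139.875
Sxy = Σxy − (Σx)(Σy)/n = -2253.21 − (-1966.95) = -286.26
b = Sxy/Sxx = -286.26/139.875 = -2.046542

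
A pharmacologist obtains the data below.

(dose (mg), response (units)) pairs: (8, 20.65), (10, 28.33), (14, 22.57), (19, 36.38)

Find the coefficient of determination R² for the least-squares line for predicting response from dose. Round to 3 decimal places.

n = 4, Σx = 51, Σy = 107.93, Σxy = 1455.7, Σx² = 721, Σy² = 3061.9207
Sxx = Σx² − (Σx)²/n = 721 − 650.25 = 70.75
Sxy = Σxy − (Σx)(Σy)/n = 1455.7 − 1376.1075 = 79.5925
Syy = Σy² − (Σy)²/n = 3061.9207 − 2912.221225 = 149.699475
R² = Sxy²/(Sxx·Syy) = (79.5925)²/(70.75·149.699475) = 0.598133

0.598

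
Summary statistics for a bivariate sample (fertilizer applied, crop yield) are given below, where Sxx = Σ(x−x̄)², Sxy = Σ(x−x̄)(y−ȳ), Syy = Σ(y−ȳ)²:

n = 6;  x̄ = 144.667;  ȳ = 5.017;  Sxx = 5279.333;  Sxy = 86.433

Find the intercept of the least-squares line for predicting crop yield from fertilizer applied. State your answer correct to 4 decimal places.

b = Sxy/Sxx = 86.433/5279.333 = 0.016372
a = ȳ − b·x̄ = 5.017 − 0.016372·144.667 = 2.648518

2.6485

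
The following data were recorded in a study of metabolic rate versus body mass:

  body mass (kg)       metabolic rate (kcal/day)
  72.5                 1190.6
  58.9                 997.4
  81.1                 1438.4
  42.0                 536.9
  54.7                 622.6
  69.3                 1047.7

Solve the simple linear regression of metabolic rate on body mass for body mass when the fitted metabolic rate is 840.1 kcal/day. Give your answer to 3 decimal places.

57.410

n = 6, Σx = 378.5, Σy = 5833.6, Σxy = 390931.23, Σx² = 24861.25
Sxx = Σx² − (Σx)²/n = 24861.25 − 23877.041667 = 984.208333
Sxy = Σxy − (Σx)(Σy)/n = 390931.23 − 368002.933333 = 22928.296667
b = Sxy/Sxx = 22928.296667/984.208333 = 23.296182
a = ȳ − b·x̄ = 972.266667 − 23.296182·63.083333 = -497.334161
Set a + b·x = 840.1: x = (840.1 − (-497.334161)) / 23.296182 = 57.410015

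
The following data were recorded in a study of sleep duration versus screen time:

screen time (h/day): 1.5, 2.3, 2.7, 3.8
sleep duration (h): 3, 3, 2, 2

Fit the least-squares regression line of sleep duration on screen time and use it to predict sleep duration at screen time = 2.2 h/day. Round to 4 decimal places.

2.6843

n = 4, Σx = 10.3, Σy = 10, Σxy = 24.4, Σx² = 29.27
Sxx = Σx² − (Σx)²/n = 29.27 − 26.5225 = 2.7475
Sxy = Σxy − (Σx)(Σy)/n = 24.4 − 25.75 = -1.35
b = Sxy/Sxx = -1.35/2.7475 = -0.491356
a = ȳ − b·x̄ = 2.5 − (-0.491356)·2.575 = 3.765241
ŷ(2.2) = a + b·2.2 = 3.765241 + (-0.491356)·2.2 = 2.684258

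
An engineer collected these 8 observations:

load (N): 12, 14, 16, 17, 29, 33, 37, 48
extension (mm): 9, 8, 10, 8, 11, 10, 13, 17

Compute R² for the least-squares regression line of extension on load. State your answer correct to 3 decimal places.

0.815

n = 8, Σx = 206, Σy = 86, Σxy = 2462, Σx² = 6488, Σy² = 988
Sxx = Σx² − (Σx)²/n = 6488 − 5304.5 = 1183.5
Sxy = Σxy − (Σx)(Σy)/n = 2462 − 2214.5 = 247.5
Syy = Σy² − (Σy)²/n = 988 − 924.5 = 63.5
R² = Sxy²/(Sxx·Syy) = (247.5)²/(1183.5·63.5) = 0.815095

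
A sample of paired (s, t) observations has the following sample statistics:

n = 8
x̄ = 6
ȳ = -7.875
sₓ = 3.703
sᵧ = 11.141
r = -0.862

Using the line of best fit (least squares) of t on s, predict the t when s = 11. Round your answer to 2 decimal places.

-20.84

b = r · sᵧ/sₓ = -0.862 · 11.141/3.703 = -2.593449
a = ȳ − b·x̄ = -7.875 − (-2.593449)·6 = 7.685695
ŷ(11) = a + b·11 = 7.685695 + (-2.593449)·11 = -20.842245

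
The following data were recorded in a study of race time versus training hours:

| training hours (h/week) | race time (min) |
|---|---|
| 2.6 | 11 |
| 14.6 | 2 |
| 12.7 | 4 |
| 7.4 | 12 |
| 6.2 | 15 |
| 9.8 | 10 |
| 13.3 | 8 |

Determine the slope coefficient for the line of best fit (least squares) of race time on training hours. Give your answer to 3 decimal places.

-0.836

n = 7, Σx = 66.6, Σy = 62, Σxy = 494.8, Σx² = 747.34
Sxx = Σx² − (Σx)²/n = 747.34 − 633.651429 = 113.688571
Sxy = Σxy − (Σx)(Σy)/n = 494.8 − 589.885714 = -95.085714
b = Sxy/Sxx = -95.085714/113.688571 = -0.836370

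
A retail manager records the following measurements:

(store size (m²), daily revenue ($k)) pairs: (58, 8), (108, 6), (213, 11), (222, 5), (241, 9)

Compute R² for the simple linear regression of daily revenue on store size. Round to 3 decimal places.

0.047

n = 5, Σx = 842, Σy = 39, Σxy = 6734, Σx² = 167762, Σy² = 327
Sxx = Σx² − (Σx)²/n = 167762 − 141792.8 = 25969.2
Sxy = Σxy − (Σx)(Σy)/n = 6734 − 6567.6 = 166.4
Syy = Σy² − (Σy)²/n = 327 − 304.2 = 22.8
R² = Sxy²/(Sxx·Syy) = (166.4)²/(25969.2·22.8) = 0.046764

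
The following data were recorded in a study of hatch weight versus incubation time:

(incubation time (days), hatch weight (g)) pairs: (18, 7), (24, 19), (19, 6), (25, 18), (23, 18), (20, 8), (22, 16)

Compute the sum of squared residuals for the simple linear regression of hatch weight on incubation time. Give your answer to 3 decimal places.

21.616

n = 7, Σx = 151, Σy = 92, Σxy = 2072, Σx² = 3299, Σy² = 1414
Sxx = Σx² − (Σx)²/n = 3299 − 3257.285714 = 41.714286
Sxy = Σxy − (Σx)(Σy)/n = 2072 − 1984.571429 = 87.428571
Syy = Σy² − (Σy)²/n = 1414 − 1209.142857 = 204.857143
b = Sxy/Sxx = 87.428571/41.714286 = 2.095890
SSE = Syy − b·Sxy = 204.857143 − 2.095890·87.428571 = 21.616438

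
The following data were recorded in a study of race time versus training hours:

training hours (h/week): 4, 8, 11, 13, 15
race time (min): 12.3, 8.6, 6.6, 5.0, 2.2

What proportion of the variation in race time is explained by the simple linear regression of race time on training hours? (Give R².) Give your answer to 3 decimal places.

0.987

n = 5, Σx = 51, Σy = 34.7, Σxy = 288.6, Σx² = 595, Σy² = 298.65
Sxx = Σx² − (Σx)²/n = 595 − 520.2 = 74.8
Sxy = Σxy − (Σx)(Σy)/n = 288.6 − 353.94 = -65.34
Syy = Σy² − (Σy)²/n = 298.65 − 240.818 = 57.832
R² = Sxy²/(Sxx·Syy) = (-65.34)²/(74.8·57.832) = 0.986935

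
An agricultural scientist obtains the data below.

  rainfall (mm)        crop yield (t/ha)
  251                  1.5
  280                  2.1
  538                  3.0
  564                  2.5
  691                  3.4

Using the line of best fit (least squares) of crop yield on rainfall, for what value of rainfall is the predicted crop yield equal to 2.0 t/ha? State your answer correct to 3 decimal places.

326.301

n = 5, Σx = 2324, Σy = 12.5, Σxy = 6337.9, Σx² = 1226422
Sxx = Σx² − (Σx)²/n = 1226422 − 1080195.2 = 146226.8
Sxy = Σxy − (Σx)(Σy)/n = 6337.9 − 5810 = 527.9
b = Sxy/Sxx = 527.9/146226.8 = 0.003610
a = ȳ − b·x̄ = 2.5 − 0.003610·464.8 = 0.822004
Set a + b·x = 2.0: x = (2.0 − 0.822004) / 0.003610 = 326.301421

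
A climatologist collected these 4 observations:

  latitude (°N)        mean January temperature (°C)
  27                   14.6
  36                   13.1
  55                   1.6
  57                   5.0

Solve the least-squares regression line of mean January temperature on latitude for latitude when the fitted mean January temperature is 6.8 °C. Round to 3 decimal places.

n = 4, Σx = 175, Σy = 34.3, Σxy = 1238.8, Σx² = 8299
Sxx = Σx² − (Σx)²/n = 8299 − 7656.25 = 642.75
Sxy = Σxy − (Σx)(Σy)/n = 1238.8 − 1500.625 = -261.825
b = Sxy/Sxx = -261.825/642.75 = -0.407351
a = ȳ − b·x̄ = 8.575 − (-0.407351)·43.75 = 26.396616
Set a + b·x = 6.8: x = (6.8 − 26.396616) / (-0.407351) = 48.107419

48.107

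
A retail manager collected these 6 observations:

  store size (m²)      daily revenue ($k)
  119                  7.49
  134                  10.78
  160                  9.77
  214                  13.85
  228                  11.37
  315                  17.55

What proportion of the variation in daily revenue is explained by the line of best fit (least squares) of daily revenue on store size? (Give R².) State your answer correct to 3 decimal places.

0.850

n = 6, Σx = 1170, Σy = 70.81, Σxy = 14983.54, Σx² = 254722, Σy² = 896.8633
Sxx = Σx² − (Σx)²/n = 254722 − 228150 = 26572
Sxy = Σxy − (Σx)(Σy)/n = 14983.54 − 13807.95 = 1175.59
Syy = Σy² − (Σy)²/n = 896.8633 − 835.676017 = 61.187283
R² = Sxy²/(Sxx·Syy) = (1175.59)²/(26572·61.187283) = 0.850015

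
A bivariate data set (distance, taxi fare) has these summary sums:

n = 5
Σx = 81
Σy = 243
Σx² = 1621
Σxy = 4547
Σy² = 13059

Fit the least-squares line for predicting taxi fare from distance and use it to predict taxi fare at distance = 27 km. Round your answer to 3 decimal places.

69.948

Sxx = Σx² − (Σx)²/n = 1621 − 1312.2 = 308.8
Sxy = Σxy − (Σx)(Σy)/n = 4547 − 3936.6 = 610.4
b = Sxy/Sxx = 610.4/308.8 = 1.976684
a = ȳ − b·x̄ = 48.6 − 1.976684·16.2 = 16.577720
ŷ(27) = a + b·27 = 16.577720 + 1.976684·27 = 69.948187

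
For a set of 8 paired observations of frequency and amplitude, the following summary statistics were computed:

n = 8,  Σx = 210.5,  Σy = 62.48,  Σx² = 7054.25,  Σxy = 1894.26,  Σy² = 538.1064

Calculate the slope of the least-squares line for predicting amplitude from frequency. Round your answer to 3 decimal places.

0.165

Sxx = Σx² − (Σx)²/n = 7054.25 − 5538.78125 = 1515.46875
Sxy = Σxy − (Σx)(Σy)/n = 1894.26 − 1644.005 = 250.255
b = Sxy/Sxx = 250.255/1515.46875 = 0.165134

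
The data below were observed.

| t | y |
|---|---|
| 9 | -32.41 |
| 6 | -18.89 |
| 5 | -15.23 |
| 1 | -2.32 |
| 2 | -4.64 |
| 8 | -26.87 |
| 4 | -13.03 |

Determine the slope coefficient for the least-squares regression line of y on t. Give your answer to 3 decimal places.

n = 7, Σx = 35, Σy = -113.39, Σxy = -759.86, Σx² = 227
Sxx = Σx² − (Σx)²/n = 227 − 175 = 52
Sxy = Σxy − (Σx)(Σy)/n = -759.86 − (-566.95) = -192.91
b = Sxy/Sxx = -192.91/52 = -3.709808

-3.710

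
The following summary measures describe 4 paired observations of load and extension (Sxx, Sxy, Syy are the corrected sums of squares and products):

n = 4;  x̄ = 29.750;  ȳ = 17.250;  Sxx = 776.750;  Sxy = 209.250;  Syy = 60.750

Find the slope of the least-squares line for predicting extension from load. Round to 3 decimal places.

b = Sxy/Sxx = 209.25/776.75 = 0.269392

0.269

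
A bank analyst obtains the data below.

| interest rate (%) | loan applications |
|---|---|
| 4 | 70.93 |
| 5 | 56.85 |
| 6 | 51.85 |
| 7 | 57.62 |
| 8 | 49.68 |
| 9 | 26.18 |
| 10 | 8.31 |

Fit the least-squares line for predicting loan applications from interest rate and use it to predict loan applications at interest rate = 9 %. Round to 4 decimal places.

27.9621

n = 7, Σx = 49, Σy = 321.42, Σxy = 1998.57, Σx² = 371
Sxx = Σx² − (Σx)²/n = 371 − 343 = 28
Sxy = Σxy − (Σx)(Σy)/n = 1998.57 − 2249.94 = -251.37
b = Sxy/Sxx = -251.37/28 = -8.9775
a = ȳ − b·x̄ = 45.917143 − (-8.9775)·7 = 108.759643
ŷ(9) = a + b·9 = 108.759643 + (-8.9775)·9 = 27.962143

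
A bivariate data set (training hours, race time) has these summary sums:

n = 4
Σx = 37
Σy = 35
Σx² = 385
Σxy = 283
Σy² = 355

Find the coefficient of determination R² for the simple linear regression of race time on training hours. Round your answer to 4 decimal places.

Sxx = Σx² − (Σx)²/n = 385 − 342.25 = 42.75
Sxy = Σxy − (Σx)(Σy)/n = 283 − 323.75 = -40.75
Syy = Σy² − (Σy)²/n = 355 − 306.25 = 48.75
R² = Sxy²/(Sxx·Syy) = (-40.75)²/(42.75·48.75) = 0.796791

0.7968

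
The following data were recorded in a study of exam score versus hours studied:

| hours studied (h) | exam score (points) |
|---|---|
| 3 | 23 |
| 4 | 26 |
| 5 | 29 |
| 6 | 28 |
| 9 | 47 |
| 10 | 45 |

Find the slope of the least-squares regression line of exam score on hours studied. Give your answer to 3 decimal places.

n = 6, Σx = 37, Σy = 198, Σxy = 1359, Σx² = 267
Sxx = Σx² − (Σx)²/n = 267 − 228.166667 = 38.833333
Sxy = Σxy − (Σx)(Σy)/n = 1359 − 1221 = 138
b = Sxy/Sxx = 138/38.833333 = 3.553648

3.554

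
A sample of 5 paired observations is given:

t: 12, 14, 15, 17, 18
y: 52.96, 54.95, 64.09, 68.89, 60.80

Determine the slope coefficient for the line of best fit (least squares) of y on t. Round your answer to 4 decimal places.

2.0181

n = 5, Σx = 76, Σy = 301.69, Σxy = 4631.7, Σx² = 1178
Sxx = Σx² − (Σx)²/n = 1178 − 1155.2 = 22.8
Sxy = Σxy − (Σx)(Σy)/n = 4631.7 − 4585.688 = 46.012
b = Sxy/Sxx = 46.012/22.8 = 2.018070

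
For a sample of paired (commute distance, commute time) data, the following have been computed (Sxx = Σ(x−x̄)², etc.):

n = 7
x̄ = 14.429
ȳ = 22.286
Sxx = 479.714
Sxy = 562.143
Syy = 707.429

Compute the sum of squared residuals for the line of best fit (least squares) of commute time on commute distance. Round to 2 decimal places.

48.69

b = Sxy/Sxx = 562.143/479.714 = 1.171829
SSE = Syy − b·Sxy = 707.429 − 1.171829·562.143 = 48.693269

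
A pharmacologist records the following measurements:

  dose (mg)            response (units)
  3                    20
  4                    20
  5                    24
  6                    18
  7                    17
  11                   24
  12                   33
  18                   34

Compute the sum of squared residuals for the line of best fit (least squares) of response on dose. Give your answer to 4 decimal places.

n = 8, Σx = 66, Σy = 190, Σxy = 1759, Σx² = 724, Σy² = 4810
Sxx = Σx² − (Σx)²/n = 724 − 544.5 = 179.5
Sxy = Σxy − (Σx)(Σy)/n = 1759 − 1567.5 = 191.5
Syy = Σy² − (Σy)²/n = 4810 − 4512.5 = 297.5
b = Sxy/Sxx = 191.5/179.5 = 1.066852
SSE = Syy − b·Sxy = 297.5 − 1.066852·191.5 = 93.197772

93.1978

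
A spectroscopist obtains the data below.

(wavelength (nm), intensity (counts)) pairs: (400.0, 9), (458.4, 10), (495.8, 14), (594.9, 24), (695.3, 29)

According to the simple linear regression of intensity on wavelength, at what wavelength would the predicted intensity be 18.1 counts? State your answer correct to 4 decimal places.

540.9436

n = 5, Σx = 2644.4, Σy = 86, Σxy = 49566.5, Σx² = 1453296.3
Sxx = Σx² − (Σx)²/n = 1453296.3 − 1398570.272 = 54726.028
Sxy = Σxy − (Σx)(Σy)/n = 49566.5 − 45483.68 = 4082.82
b = Sxy/Sxx = 4082.82/54726.028 = 0.074605
a = ȳ − b·x̄ = 17.2 − 0.074605·528.88 = -22.256944
Set a + b·x = 18.1: x = (18.1 − (-22.256944)) / 0.074605 = 540.943580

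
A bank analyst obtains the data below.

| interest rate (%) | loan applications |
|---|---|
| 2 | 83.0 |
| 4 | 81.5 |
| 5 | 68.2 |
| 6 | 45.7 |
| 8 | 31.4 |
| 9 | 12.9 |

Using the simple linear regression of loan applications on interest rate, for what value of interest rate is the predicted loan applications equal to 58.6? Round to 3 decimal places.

5.213

n = 6, Σx = 34, Σy = 322.7, Σxy = 1474.5, Σx² = 226
Sxx = Σx² − (Σx)²/n = 226 − 192.666667 = 33.333333
Sxy = Σxy − (Σx)(Σy)/n = 1474.5 − 1828.633333 = -354.133333
b = Sxy/Sxx = -354.133333/33.333333 = -10.624
a = ȳ − b·x̄ = 53.783333 − (-10.624)·5.666667 = 113.986
Set a + b·x = 58.6: x = (58.6 − 113.986) / (-10.624) = 5.213291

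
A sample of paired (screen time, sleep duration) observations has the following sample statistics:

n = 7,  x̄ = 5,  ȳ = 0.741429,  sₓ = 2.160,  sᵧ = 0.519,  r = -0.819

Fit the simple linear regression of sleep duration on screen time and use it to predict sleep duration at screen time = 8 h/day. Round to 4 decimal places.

b = r · sᵧ/sₓ = -0.819 · 0.519/2.16 = -0.196788
a = ȳ − b·x̄ = 0.741429 − (-0.196788)·5 = 1.725367
ŷ(8) = a + b·8 = 1.725367 + (-0.196788)·8 = 0.151066

0.1511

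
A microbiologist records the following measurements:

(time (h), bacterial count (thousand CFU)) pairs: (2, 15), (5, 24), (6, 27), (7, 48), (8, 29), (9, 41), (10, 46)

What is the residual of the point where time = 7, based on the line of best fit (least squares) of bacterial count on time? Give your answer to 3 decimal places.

14.059

n = 7, Σx = 47, Σy = 230, Σxy = 1709, Σx² = 359
Sxx = Σx² − (Σx)²/n = 359 − 315.571429 = 43.428571
Sxy = Σxy − (Σx)(Σy)/n = 1709 − 1544.285714 = 164.714286
b = Sxy/Sxx = 164.714286/43.428571 = 3.792763
a = ȳ − b·x̄ = 32.857143 − 3.792763·6.714286 = 7.391447
ŷ(7) = 7.391447 + 3.792763·7 = 33.940789
residual = y − ŷ = 48 − 33.940789 = 14.059211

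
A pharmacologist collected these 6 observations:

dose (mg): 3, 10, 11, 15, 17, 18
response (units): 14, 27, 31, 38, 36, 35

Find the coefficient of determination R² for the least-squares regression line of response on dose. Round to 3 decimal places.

n = 6, Σx = 74, Σy = 181, Σxy = 2465, Σx² = 1068, Σy² = 5851
Sxx = Σx² − (Σx)²/n = 1068 − 912.666667 = 155.333333
Sxy = Σxy − (Σx)(Σy)/n = 2465 − 2232.333333 = 232.666667
Syy = Σy² − (Σy)²/n = 5851 − 5460.166667 = 390.833333
R² = Sxy²/(Sxx·Syy) = (232.666667)²/(155.333333·390.833333) = 0.891686

0.892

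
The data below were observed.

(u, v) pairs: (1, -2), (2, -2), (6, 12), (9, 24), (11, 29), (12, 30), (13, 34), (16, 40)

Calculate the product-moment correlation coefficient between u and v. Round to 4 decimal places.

0.9940

n = 8, Σx = 70, Σy = 165, Σxy = 2043, Σx² = 812, Σy² = 5225
Sxx = Σx² − (Σx)²/n = 812 − 612.5 = 199.5
Sxy = Σxy − (Σx)(Σy)/n = 2043 − 1443.75 = 599.25
Syy = Σy² − (Σy)²/n = 5225 − 3403.125 = 1821.875
r = Sxy/√(Sxx·Syy) = 599.25/√(363464.0625) = 599.25/602.879808 = 0.993979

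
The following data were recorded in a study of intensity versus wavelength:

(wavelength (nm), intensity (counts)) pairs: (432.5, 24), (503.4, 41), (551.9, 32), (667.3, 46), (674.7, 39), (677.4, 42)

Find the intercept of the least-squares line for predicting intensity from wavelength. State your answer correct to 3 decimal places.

2.878

n = 6, Σx = 3507.2, Σy = 224, Σxy = 134140.1, Σx² = 2104441.56
Sxx = Σx² − (Σx)²/n = 2104441.56 − 2050075.306667 = 54366.253333
Sxy = Σxy − (Σx)(Σy)/n = 134140.1 − 130935.466667 = 3204.633333
b = Sxy/Sxx = 3204.633333/54366.253333 = 0.058945
a = ȳ − b·x̄ = 37.333333 − 0.058945·584.533333 = 2.877860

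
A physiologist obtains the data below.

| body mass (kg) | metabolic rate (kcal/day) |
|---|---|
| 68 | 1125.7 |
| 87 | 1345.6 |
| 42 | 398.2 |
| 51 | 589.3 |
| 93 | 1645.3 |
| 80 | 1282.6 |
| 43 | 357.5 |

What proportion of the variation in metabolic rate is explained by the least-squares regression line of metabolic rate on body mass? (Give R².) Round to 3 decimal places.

0.979

n = 7, Σx = 464, Σy = 6744.2, Σxy = 511386.9, Σx² = 33456, Σy² = 8063558.68
Sxx = Σx² − (Σx)²/n = 33456 − 30756.571429 = 2699.428571
Sxy = Σxy − (Σx)(Σy)/n = 511386.9 − 447044.114286 = 64342.785714
Syy = Σy² − (Σy)²/n = 8063558.68 − 6497747.662857 = 1565811.017143
R² = Sxy²/(Sxx·Syy) = (64342.785714)²/(2699.428571·1565811.017143) = 0.979464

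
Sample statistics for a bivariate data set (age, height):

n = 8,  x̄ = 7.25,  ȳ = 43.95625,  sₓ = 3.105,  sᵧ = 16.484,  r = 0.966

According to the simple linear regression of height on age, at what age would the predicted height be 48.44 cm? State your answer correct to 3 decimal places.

b = r · sᵧ/sₓ = 0.966 · 16.484/3.105 = 5.128356
a = ȳ − b·x̄ = 43.95625 − 5.128356·7.25 = 6.775672
Set a + b·x = 48.44: x = (48.44 − 6.775672) / 5.128356 = 8.124306

8.124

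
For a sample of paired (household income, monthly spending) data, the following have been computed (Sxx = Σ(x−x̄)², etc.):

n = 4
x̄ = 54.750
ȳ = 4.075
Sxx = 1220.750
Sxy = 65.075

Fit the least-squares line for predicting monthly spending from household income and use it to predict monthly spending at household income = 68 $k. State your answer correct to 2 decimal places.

b = Sxy/Sxx = 65.075/1220.75 = 0.053307
a = ȳ − b·x̄ = 4.075 − 0.053307·54.75 = 1.156420
ŷ(68) = a + b·68 = 1.156420 + 0.053307·68 = 4.781323

4.78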